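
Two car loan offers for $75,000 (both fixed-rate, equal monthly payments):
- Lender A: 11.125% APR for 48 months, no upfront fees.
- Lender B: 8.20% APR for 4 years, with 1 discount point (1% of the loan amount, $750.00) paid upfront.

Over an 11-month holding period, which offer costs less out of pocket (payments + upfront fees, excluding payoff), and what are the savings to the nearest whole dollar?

Lender A: monthly rate = 11.125%/12 = 0.0092708; payment = 75,000 × 0.0092708 / (1 − (1+0.0092708)^−48) = $1,942.97.
Lender B: monthly rate = 8.2%/12 = 0.0068333; payment = 75,000 × 0.0068333 / (1 − (1+0.0068333)^−48) = $1,838.02.
Over 11 months: Lender A costs 11 × $1,942.97 = $21,372.67; Lender B costs 11 × $1,838.02 + $750.00 = $20,968.22.
Lender B is cheaper by $21,372.67 − $20,968.22 = $404.45.

Lender B by $404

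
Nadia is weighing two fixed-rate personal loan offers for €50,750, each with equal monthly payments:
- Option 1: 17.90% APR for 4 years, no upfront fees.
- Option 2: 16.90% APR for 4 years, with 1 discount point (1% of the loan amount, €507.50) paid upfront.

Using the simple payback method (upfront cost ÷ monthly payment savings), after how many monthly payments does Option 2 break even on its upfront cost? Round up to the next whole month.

20 months

Option 1: at 17.90% the monthly rate is 0.0149167, so the payment is 50,750 × 0.0149167 / (1 − 1.0149167^−48) = €1,488.13.
Option 2: monthly rate = 16.9%/12 = 0.0140833; payment = 50,750 × 0.0140833 / (1 − (1+0.0140833)^−48) = €1,461.77.
Monthly savings = €1,488.13 − €1,461.77 = €26.36.
Break-even = €507.50 / €26.36 = 19.25 → 20 months.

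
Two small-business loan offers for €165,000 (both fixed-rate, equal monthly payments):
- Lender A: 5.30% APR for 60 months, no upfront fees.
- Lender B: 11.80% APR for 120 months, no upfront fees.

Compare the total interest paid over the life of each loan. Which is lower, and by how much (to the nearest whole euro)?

Lender A: at 5.30% the monthly rate is 0.0044167, so the payment is 165,000 × 0.0044167 / (1 − 1.0044167^−60) = €3,136.48.
Total interest on Lender A = 60 × €3,136.48 − €165,000 = €23,188.80.
Lender B: at 11.80% the monthly rate is 0.0098333, so the payment is 165,000 × 0.0098333 / (1 − 1.0098333^−120) = €2,348.23.
Total interest on Lender B = 120 × €2,348.23 − €165,000 = €116,787.60.
Lender A is lower by €93,598.80.

Lender A by €93,599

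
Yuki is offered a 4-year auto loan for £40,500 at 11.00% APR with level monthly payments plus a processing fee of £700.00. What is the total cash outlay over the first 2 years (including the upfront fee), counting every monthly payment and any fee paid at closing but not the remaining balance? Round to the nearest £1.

£25,822

At 11.00% the monthly rate is 0.0091667, so the payment is 40,500 × 0.0091667 / (1 − 1.0091667^−48) = £1,046.74.
Total outlay = 24 × £1,046.74 + £700.00 = £25,821.76.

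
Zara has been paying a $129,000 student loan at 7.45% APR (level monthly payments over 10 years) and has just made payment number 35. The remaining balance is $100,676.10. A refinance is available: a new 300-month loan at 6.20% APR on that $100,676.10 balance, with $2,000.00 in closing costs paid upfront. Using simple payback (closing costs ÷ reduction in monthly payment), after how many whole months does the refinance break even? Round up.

Current payment = 129,000 × 7.45%/12 / (1 − (1+0.0062083)^−120) = $1,527.89.
Refinanced payment = 100,676.10 × 0.0051667 / (1 − (1+0.0051667)^−300) = $661.02.
Monthly savings = $1,527.89 − $661.02 = $866.87.
Break-even = $2,000.00 / $866.87 = 2.31 → 3 months.

3 months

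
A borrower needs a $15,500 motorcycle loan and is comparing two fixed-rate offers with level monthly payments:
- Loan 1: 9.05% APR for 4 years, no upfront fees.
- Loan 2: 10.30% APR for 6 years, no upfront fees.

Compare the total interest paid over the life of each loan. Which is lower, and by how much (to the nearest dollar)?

Loan 1 by $2,312

Loan 1: at 9.05% the monthly rate is 0.0075417, so the payment is 15,500 × 0.0075417 / (1 − 1.0075417^−48) = $386.09.
Total interest on Loan 1 = 48 × $386.09 − $15,500 = $3,032.32.
Loan 2: at 10.30% the monthly rate is 0.0085833, so the payment is 15,500 × 0.0085833 / (1 − 1.0085833^−72) = $289.50.
Total interest on Loan 2 = 72 × $289.50 − $15,500 = $5,344.00.
Loan 1 is lower by $2,311.68.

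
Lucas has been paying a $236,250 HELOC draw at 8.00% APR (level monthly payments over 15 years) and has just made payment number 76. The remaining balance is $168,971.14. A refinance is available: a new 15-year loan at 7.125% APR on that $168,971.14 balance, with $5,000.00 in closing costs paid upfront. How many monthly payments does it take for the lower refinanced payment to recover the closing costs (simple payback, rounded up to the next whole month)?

7 months

Current payment = 236,250 × 8%/12 / (1 − (1+0.0066667)^−180) = $2,257.73.
Refinanced payment = 168,971.14 × 0.0059375 / (1 − (1+0.0059375)^−180) = $1,530.59.
Monthly savings = $2,257.73 − $1,530.59 = $727.14.
Break-even = $5,000.00 / $727.14 = 6.88 → 7 months.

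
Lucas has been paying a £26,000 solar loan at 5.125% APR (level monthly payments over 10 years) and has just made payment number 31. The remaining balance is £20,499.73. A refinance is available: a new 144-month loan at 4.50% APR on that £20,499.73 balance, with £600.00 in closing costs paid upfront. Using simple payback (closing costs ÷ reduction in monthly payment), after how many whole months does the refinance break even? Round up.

7 months

Current payment = 26,000 × 5.125%/12 / (1 − (1+0.0042708)^−120) = £277.36.
Refinanced payment = 20,499.73 × 0.0037500 / (1 − (1+0.0037500)^−144) = £184.50.
Monthly savings = £277.36 − £184.50 = £92.86.
Break-even = £600.00 / £92.86 = 6.46 → 7 months.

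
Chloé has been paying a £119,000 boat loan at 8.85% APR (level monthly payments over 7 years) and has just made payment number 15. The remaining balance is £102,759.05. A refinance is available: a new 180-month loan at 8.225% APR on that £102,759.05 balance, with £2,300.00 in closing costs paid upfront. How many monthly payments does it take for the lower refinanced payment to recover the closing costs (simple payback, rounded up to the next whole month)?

3 months

Current payment = 119,000 × 8.85%/12 / (1 − (1+0.0073750)^−84) = £1,905.55.
Refinanced payment = 102,759.05 × 0.0068542 / (1 − (1+0.0068542)^−180) = £995.41.
Monthly savings = £1,905.55 − £995.41 = £910.14.
Break-even = £2,300.00 / £910.14 = 2.53 → 3 months.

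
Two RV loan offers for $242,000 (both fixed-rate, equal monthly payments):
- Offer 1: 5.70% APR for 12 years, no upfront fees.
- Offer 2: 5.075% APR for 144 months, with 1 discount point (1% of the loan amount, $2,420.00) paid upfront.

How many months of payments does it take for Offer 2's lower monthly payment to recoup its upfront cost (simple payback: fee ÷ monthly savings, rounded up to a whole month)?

Offer 1: at 5.70% the monthly rate is 0.0047500, so the payment is 242,000 × 0.0047500 / (1 − 1.0047500^−144) = $2,324.16.
Offer 2: monthly rate = 5.075%/12 = 0.0042292; payment = 242,000 × 0.0042292 / (1 − (1+0.0042292)^−144) = $2,247.35.
Monthly savings = $2,324.16 − $2,247.35 = $76.81.
Break-even = $2,420.00 / $76.81 = 31.51 → 32 months.

32 months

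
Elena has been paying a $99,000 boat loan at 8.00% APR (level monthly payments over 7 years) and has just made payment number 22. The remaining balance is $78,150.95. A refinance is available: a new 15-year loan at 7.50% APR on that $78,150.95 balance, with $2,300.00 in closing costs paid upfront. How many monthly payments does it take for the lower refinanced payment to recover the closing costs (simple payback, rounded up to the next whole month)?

3 months

Current payment = 99,000 × 8%/12 / (1 − (1+0.0066667)^−84) = $1,543.04.
Refinanced payment = 78,150.95 × 0.0062500 / (1 − (1+0.0062500)^−180) = $724.47.
Monthly savings = $1,543.04 − $724.47 = $818.57.
Break-even = $2,300.00 / $818.57 = 2.81 → 3 months.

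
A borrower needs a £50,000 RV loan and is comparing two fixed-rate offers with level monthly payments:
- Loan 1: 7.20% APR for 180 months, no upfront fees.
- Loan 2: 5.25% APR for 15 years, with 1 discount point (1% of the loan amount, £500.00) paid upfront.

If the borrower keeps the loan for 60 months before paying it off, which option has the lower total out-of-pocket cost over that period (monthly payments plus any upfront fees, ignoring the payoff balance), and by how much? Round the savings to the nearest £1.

Loan 2 by £2,685

Loan 1: monthly rate = 7.2%/12 = 0.0060000; payment = 50,000 × 0.0060000 / (1 − (1+0.0060000)^−180) = £455.02.
Loan 2: monthly rate = 5.25%/12 = 0.0043750; payment = 50,000 × 0.0043750 / (1 − (1+0.0043750)^−180) = £401.94.
Over 60 months: Loan 1 costs 60 × £455.02 = £27,301.20; Loan 2 costs 60 × £401.94 + £500.00 = £24,616.40.
Loan 2 is cheaper by £27,301.20 − £24,616.40 = £2,684.80.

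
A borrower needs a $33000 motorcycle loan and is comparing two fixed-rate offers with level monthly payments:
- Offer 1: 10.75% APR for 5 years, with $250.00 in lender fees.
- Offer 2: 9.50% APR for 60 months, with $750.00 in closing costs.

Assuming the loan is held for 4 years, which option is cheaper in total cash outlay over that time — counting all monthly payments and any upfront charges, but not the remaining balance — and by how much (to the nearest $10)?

Offer 1: monthly rate = 10.75%/12 = 0.0089583; payment = 33,000 × 0.0089583 / (1 − (1+0.0089583)^−60) = $713.39.
Offer 2: monthly rate = 9.5%/12 = 0.0079167; payment = 33,000 × 0.0079167 / (1 − (1+0.0079167)^−60) = $693.06.
Over 48 months: Offer 1 costs 48 × $713.39 + $250.00 = $34,492.72; Offer 2 costs 48 × $693.06 + $750.00 = $34,016.88.
Offer 2 is cheaper by $34,492.72 − $34,016.88 = $475.84.

Offer 2 by $480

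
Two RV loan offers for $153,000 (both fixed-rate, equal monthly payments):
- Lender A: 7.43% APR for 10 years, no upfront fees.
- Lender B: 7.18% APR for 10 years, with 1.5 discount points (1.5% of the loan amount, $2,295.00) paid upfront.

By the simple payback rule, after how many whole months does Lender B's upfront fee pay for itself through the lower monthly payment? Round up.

Lender A: monthly rate = 7.43%/12 = 0.0061917; payment = 153,000 × 0.0061917 / (1 − (1+0.0061917)^−120) = $1,810.55.
Lender B: monthly rate = 7.18%/12 = 0.0059833; payment = 153,000 × 0.0059833 / (1 − (1+0.0059833)^−120) = $1,790.69.
Monthly savings = $1,810.55 − $1,790.69 = $19.86.
Break-even = $2,295.00 / $19.86 = 115.56 → 116 months.

116 months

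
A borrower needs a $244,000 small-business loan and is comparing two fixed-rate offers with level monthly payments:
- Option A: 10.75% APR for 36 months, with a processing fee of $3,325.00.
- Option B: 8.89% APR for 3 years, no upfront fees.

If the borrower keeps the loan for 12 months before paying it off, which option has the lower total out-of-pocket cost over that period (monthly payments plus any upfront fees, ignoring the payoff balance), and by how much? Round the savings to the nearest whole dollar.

Option A: monthly rate = 10.75%/12 = 0.0089583; payment = 244,000 × 0.0089583 / (1 − (1+0.0089583)^−36) = $7,959.39.
Option B: at 8.89% the monthly rate is 0.0074083, so the payment is 244,000 × 0.0074083 / (1 − 1.0074083^−36) = $7,746.65.
Over 12 months: Option A costs 12 × $7,959.39 + $3,325.00 = $98,837.68; Option B costs 12 × $7,746.65 = $92,959.80.
Option B is cheaper by $98,837.68 − $92,959.80 = $5,877.88.

Option B by $5,878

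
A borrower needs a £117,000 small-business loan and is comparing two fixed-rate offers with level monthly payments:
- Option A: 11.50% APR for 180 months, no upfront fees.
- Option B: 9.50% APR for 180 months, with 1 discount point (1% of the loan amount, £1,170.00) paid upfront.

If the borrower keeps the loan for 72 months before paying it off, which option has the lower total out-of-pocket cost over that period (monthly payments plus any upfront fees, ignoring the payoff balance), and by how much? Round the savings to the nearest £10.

Option B by £9,270

Option A: monthly rate = 11.5%/12 = 0.0095833; payment = 117,000 × 0.0095833 / (1 − (1+0.0095833)^−180) = £1,366.78.
Option B: monthly rate = 9.5%/12 = 0.0079167; payment = 117,000 × 0.0079167 / (1 − (1+0.0079167)^−180) = £1,221.74.
Over 72 months: Option A costs 72 × £1,366.78 = £98,408.16; Option B costs 72 × £1,221.74 + £1,170.00 = £89,135.28.
Option B is cheaper by £98,408.16 − £89,135.28 = £9,272.88.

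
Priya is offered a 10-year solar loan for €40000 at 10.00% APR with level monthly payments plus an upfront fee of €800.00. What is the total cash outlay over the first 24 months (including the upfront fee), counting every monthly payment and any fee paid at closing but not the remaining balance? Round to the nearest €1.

At 10.00% the monthly rate is 0.0083333, so the payment is 40,000 × 0.0083333 / (1 − 1.0083333^−120) = €528.60.
Total outlay = 24 × €528.60 + €800.00 = €13,486.40.

€13,486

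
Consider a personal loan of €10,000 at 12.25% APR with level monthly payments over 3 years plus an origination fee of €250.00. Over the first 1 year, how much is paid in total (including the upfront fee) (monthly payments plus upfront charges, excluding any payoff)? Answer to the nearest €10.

At 12.25% the monthly rate is 0.0102083, so the payment is 10,000 × 0.0102083 / (1 − 1.0102083^−36) = €333.34.
Total outlay = 12 × €333.34 + €250.00 = €4,250.08.

€4,250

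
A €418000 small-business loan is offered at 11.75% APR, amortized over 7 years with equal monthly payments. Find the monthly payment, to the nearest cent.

€7,323.07

At 11.75% the monthly rate is 0.0097917, so the payment is 418,000 × 0.0097917 / (1 − 1.0097917^−84) = €7,323.07.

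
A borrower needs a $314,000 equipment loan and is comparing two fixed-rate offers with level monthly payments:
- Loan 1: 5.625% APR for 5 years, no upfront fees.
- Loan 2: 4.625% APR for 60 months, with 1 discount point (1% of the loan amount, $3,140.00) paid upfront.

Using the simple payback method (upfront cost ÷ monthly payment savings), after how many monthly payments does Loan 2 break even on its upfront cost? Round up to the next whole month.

Loan 1: monthly rate = 5.625%/12 = 0.0046875; payment = 314,000 × 0.0046875 / (1 − (1+0.0046875)^−60) = $6,015.90.
Loan 2: monthly rate = 4.625%/12 = 0.0038542; payment = 314,000 × 0.0038542 / (1 − (1+0.0038542)^−60) = $5,871.77.
Monthly savings = $6,015.90 − $5,871.77 = $144.13.
Break-even = $3,140.00 / $144.13 = 21.79 → 22 months.

22 months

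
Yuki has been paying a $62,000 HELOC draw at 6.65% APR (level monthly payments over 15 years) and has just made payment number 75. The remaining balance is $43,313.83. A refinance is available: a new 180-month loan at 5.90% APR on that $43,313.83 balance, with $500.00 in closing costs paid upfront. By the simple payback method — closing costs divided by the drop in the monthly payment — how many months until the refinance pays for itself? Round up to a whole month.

3 months

Current payment = 62,000 × 6.65%/12 / (1 − (1+0.0055417)^−180) = $545.21.
Refinanced payment = 43,313.83 × 0.0049167 / (1 − (1+0.0049167)^−180) = $363.17.
Monthly savings = $545.21 − $363.17 = $182.04.
Break-even = $500.00 / $182.04 = 2.75 → 3 months.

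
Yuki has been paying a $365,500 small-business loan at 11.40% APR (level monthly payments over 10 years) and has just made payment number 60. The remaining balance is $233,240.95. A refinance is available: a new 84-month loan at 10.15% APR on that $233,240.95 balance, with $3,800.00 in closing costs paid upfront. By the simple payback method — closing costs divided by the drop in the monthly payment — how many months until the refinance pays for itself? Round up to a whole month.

4 months

Current payment = 365,500 × 11.4%/12 / (1 − (1+0.0095000)^−120) = $5,117.88.
Refinanced payment = 233,240.95 × 0.0084583 / (1 − (1+0.0084583)^−84) = $3,890.18.
Monthly savings = $5,117.88 − $3,890.18 = $1,227.70.
Break-even = $3,800.00 / $1,227.70 = 3.10 → 4 months.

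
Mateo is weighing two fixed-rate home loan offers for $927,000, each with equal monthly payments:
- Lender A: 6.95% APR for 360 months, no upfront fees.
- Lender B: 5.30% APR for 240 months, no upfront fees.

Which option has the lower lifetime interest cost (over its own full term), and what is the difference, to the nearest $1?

Lender A: at 6.95% the monthly rate is 0.0057917, so the payment is 927,000 × 0.0057917 / (1 − 1.0057917^−360) = $6,136.26.
Total interest on Lender A = 360 × $6,136.26 − $927,000 = $1,282,053.60.
Lender B: at 5.30% the monthly rate is 0.0044167, so the payment is 927,000 × 0.0044167 / (1 − 1.0044167^−240) = $6,272.46.
Total interest on Lender B = 240 × $6,272.46 − $927,000 = $578,390.40.
Lender B is lower by $703,663.20.

Lender B by $703,663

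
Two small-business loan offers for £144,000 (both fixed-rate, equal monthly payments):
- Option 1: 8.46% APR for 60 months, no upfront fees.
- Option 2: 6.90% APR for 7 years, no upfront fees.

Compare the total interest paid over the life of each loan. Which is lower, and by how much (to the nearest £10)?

Option 1 by £4,870

Option 1: monthly rate = 8.46%/12 = 0.0070500; payment = 144,000 × 0.0070500 / (1 − (1+0.0070500)^−60) = £2,951.61.
Total interest on Option 1 = 60 × £2,951.61 − £144,000 = £33,096.60.
Option 2: monthly rate = 6.9%/12 = 0.0057500; payment = 144,000 × 0.0057500 / (1 − (1+0.0057500)^−84) = £2,166.31.
Total interest on Option 2 = 84 × £2,166.31 − £144,000 = £37,970.04.
Option 1 is lower by £4,873.44.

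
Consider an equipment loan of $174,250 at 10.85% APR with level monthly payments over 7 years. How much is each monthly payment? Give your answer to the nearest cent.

$2,969.86

Monthly rate = 10.85%/12 = 0.0090417; payment = 174,250 × 0.0090417 / (1 − (1+0.0090417)^−84) = $2,969.86.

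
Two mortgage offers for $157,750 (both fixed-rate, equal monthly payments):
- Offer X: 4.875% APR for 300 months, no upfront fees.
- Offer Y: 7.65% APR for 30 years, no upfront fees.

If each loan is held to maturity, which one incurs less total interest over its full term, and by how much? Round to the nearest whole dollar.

Offer X by $129,712

Offer X: monthly rate = 4.875%/12 = 0.0040625; payment = 157,750 × 0.0040625 / (1 − (1+0.0040625)^−300) = $910.74.
Total interest on Offer X = 300 × $910.74 − $157,750 = $115,472.00.
Offer Y: monthly rate = 7.65%/12 = 0.0063750; payment = 157,750 × 0.0063750 / (1 − (1+0.0063750)^−360) = $1,119.26.
Total interest on Offer Y = 360 × $1,119.26 − $157,750 = $245,183.60.
Offer X is lower by $129,711.60.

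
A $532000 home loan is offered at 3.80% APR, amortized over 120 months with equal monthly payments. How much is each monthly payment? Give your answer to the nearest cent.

$5,335.82

Monthly rate = 3.8%/12 = 0.0031667; payment = 532,000 × 0.0031667 / (1 − (1+0.0031667)^−120) = $5,335.82.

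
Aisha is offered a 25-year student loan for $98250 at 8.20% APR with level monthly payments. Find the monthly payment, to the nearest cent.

$771.37

At 8.20% the monthly rate is 0.0068333, so the payment is 98,250 × 0.0068333 / (1 − 1.0068333^−300) = $771.37.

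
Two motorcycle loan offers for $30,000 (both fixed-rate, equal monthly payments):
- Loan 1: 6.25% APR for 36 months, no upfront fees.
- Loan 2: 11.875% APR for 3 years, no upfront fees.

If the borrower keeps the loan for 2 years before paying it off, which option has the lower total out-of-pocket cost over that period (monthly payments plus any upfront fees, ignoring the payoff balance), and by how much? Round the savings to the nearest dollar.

Loan 1 by $1,886

Loan 1: monthly rate = 6.25%/12 = 0.0052083; payment = 30,000 × 0.0052083 / (1 − (1+0.0052083)^−36) = $916.06.
Loan 2: at 11.875% the monthly rate is 0.0098958, so the payment is 30,000 × 0.0098958 / (1 − 1.0098958^−36) = $994.64.
Over 24 months: Loan 1 costs 24 × $916.06 = $21,985.44; Loan 2 costs 24 × $994.64 = $23,871.36.
Loan 1 is cheaper by $23,871.36 − $21,985.44 = $1,885.92.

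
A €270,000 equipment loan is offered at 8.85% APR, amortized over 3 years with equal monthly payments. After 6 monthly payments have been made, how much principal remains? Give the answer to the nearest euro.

With monthly rate i = 8.85%/12 = 0.0073750, the balance after k of n payments is P · [(1+i)^n − (1+i)^k] / [(1+i)^n − 1].
(1+0.0073750)^36 = 1.30281298 and (1+0.0073750)^6 = 1.04507393, so the balance is 270,000 × (1.30281298 − 1.04507393) / (1.30281298 − 1) = €229,810.31.

€229,810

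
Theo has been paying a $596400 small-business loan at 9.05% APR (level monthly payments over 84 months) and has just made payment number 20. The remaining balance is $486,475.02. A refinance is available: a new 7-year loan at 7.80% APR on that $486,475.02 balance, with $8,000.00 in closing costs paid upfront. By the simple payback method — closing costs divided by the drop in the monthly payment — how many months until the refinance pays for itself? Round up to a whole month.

Current payment = 596,400 × 9.05%/12 / (1 − (1+0.0075417)^−84) = $9,610.67.
Refinanced payment = 486,475.02 × 0.0065000 / (1 − (1+0.0065000)^−84) = $7,533.92.
Monthly savings = $9,610.67 − $7,533.92 = $2,076.75.
Break-even = $8,000.00 / $2,076.75 = 3.85 → 4 months.

4 months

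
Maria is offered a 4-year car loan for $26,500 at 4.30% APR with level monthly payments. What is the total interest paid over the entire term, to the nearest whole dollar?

At 4.30% the monthly rate is 0.0035833, so the payment is 26,500 × 0.0035833 / (1 − 1.0035833^−48) = $601.91.
Total paid = 48 × $601.91 = $28,891.68; interest = $28,891.68 − $26,500 = $2,391.68.

$2,392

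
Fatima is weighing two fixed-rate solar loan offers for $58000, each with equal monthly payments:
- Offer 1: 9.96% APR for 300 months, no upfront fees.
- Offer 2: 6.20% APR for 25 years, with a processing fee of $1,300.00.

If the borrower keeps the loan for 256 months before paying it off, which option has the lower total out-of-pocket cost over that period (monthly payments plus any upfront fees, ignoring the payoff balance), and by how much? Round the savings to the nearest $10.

Offer 1: at 9.96% the monthly rate is 0.0083000, so the payment is 58,000 × 0.0083000 / (1 − 1.0083000^−300) = $525.41.
Offer 2: monthly rate = 6.2%/12 = 0.0051667; payment = 58,000 × 0.0051667 / (1 − (1+0.0051667)^−300) = $380.82.
Over 256 months: Offer 1 costs 256 × $525.41 = $134,504.96; Offer 2 costs 256 × $380.82 + $1,300.00 = $98,789.92.
Offer 2 is cheaper by $134,504.96 − $98,789.92 = $35,715.04.

Offer 2 by $35,720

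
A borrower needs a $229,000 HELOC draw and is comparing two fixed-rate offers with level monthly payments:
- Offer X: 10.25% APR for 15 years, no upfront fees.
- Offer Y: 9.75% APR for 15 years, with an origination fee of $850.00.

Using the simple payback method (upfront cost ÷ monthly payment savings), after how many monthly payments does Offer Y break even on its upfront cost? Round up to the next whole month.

13 months

Offer X: at 10.25% the monthly rate is 0.0085417, so the payment is 229,000 × 0.0085417 / (1 − 1.0085417^−180) = $2,495.99.
Offer Y: monthly rate = 9.75%/12 = 0.0081250; payment = 229,000 × 0.0081250 / (1 − (1+0.0081250)^−180) = $2,425.94.
Monthly savings = $2,495.99 − $2,425.94 = $70.05.
Break-even = $850.00 / $70.05 = 12.13 → 13 months.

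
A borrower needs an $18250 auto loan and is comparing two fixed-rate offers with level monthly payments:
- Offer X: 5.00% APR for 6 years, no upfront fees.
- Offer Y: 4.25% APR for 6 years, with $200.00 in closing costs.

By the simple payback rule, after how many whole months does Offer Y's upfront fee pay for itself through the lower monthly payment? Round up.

Offer X: monthly rate = 5%/12 = 0.0041667; payment = 18,250 × 0.0041667 / (1 − (1+0.0041667)^−72) = $293.92.
Offer Y: at 4.25% the monthly rate is 0.0035417, so the payment is 18,250 × 0.0035417 / (1 − 1.0035417^−72) = $287.61.
Monthly savings = $293.92 − $287.61 = $6.31.
Break-even = $200.00 / $6.31 = 31.70 → 32 months.

32 months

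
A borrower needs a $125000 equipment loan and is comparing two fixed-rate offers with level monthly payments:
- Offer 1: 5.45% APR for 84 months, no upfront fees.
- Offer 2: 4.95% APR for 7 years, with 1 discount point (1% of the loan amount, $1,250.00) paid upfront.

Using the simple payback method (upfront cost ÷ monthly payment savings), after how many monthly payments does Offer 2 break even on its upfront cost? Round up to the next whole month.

43 months

Offer 1: at 5.45% the monthly rate is 0.0045417, so the payment is 125,000 × 0.0045417 / (1 − 1.0045417^−84) = $1,793.29.
Offer 2: at 4.95% the monthly rate is 0.0041250, so the payment is 125,000 × 0.0041250 / (1 − 1.0041250^−84) = $1,763.80.
Monthly savings = $1,793.29 − $1,763.80 = $29.49.
Break-even = $1,250.00 / $29.49 = 42.39 → 43 months.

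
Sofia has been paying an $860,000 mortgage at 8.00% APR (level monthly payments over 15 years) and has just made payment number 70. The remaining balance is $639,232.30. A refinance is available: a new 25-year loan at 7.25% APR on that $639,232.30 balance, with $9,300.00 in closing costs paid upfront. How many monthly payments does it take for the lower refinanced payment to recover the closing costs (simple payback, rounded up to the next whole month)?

3 months

Current payment = 860,000 × 8%/12 / (1 − (1+0.0066667)^−180) = $8,218.61.
Refinanced payment = 639,232.30 × 0.0060417 / (1 − (1+0.0060417)^−300) = $4,620.41.
Monthly savings = $8,218.61 − $4,620.41 = $3,598.20.
Break-even = $9,300.00 / $3,598.20 = 2.58 → 3 months.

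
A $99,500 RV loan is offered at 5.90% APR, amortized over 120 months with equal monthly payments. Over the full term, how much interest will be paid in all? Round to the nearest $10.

$32,460

At 5.90% the monthly rate is 0.0049167, so the payment is 99,500 × 0.0049167 / (1 − 1.0049167^−120) = $1,099.66.
Total paid = 120 × $1,099.66 = $131,959.20; interest = $131,959.20 − $99,500 = $32,459.20.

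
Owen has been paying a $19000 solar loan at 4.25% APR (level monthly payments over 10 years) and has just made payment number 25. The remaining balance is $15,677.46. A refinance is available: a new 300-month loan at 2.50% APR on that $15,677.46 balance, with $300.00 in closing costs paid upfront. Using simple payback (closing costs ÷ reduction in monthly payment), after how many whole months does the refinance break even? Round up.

Current payment = 19,000 × 4.25%/12 / (1 − (1+0.0035417)^−120) = $194.63.
Refinanced payment = 15,677.46 × 0.0020833 / (1 − (1+0.0020833)^−300) = $70.33.
Monthly savings = $194.63 − $70.33 = $124.30.
Break-even = $300.00 / $124.30 = 2.41 → 3 months.

3 months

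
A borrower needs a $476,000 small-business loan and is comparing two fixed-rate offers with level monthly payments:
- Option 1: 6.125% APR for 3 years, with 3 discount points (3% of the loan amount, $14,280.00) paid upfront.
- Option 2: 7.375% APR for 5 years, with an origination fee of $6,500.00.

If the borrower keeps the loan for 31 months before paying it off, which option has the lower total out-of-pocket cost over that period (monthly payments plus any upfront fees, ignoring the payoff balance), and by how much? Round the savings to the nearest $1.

Option 2 by $162,718

Option 1: at 6.125% the monthly rate is 0.0051042, so the payment is 476,000 × 0.0051042 / (1 − 1.0051042^−36) = $14,507.82.
Option 2: monthly rate = 7.375%/12 = 0.0061458; payment = 476,000 × 0.0061458 / (1 − (1+0.0061458)^−60) = $9,509.81.
Over 31 months: Option 1 costs 31 × $14,507.82 + $14,280.00 = $464,022.42; Option 2 costs 31 × $9,509.81 + $6,500.00 = $301,304.11.
Option 2 is cheaper by $464,022.42 − $301,304.11 = $162,718.31.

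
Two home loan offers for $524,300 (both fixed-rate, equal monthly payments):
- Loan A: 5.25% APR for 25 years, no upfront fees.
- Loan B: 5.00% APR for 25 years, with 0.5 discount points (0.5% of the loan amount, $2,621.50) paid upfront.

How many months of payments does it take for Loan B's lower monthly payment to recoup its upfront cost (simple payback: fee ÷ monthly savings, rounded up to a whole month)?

35 months

Loan A: at 5.25% the monthly rate is 0.0043750, so the payment is 524,300 × 0.0043750 / (1 − 1.0043750^−300) = $3,141.86.
Loan B: at 5.00% the monthly rate is 0.0041667, so the payment is 524,300 × 0.0041667 / (1 − 1.0041667^−300) = $3,065.01.
Monthly savings = $3,141.86 − $3,065.01 = $76.85.
Break-even = $2,621.50 / $76.85 = 34.11 → 35 months.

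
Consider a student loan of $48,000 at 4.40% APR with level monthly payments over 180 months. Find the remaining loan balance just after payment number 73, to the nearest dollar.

With monthly rate i = 4.4%/12 = 0.0036667, the balance after k of n payments is P · [(1+i)^n − (1+i)^k] / [(1+i)^n − 1].
(1+0.0036667)^180 = 1.93245835 and (1+0.0036667)^73 = 1.30627182, so the balance is 48,000 × (1.93245835 − 1.30627182) / (1.93245835 − 1) = $32,234.10.

$32,234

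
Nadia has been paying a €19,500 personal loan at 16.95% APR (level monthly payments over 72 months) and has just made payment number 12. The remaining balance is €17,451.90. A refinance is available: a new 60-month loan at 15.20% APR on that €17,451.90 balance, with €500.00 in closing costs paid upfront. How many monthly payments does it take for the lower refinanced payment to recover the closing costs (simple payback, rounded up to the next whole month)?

31 months

Current payment = 19,500 × 16.95%/12 / (1 − (1+0.0141250)^−72) = €433.26.
Refinanced payment = 17,451.90 × 0.0126667 / (1 − (1+0.0126667)^−60) = €417.01.
Monthly savings = €433.26 − €417.01 = €16.25.
Break-even = €500.00 / €16.25 = 30.77 → 31 months.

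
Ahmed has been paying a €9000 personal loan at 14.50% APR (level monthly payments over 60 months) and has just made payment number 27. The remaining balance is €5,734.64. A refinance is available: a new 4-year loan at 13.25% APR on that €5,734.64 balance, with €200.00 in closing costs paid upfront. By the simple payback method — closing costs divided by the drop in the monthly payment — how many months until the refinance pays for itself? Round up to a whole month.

4 months

Current payment = 9,000 × 14.5%/12 / (1 − (1+0.0120833)^−60) = €211.75.
Refinanced payment = 5,734.64 × 0.0110417 / (1 − (1+0.0110417)^−48) = €154.56.
Monthly savings = €211.75 − €154.56 = €57.19.
Break-even = €200.00 / €57.19 = 3.50 → 4 months.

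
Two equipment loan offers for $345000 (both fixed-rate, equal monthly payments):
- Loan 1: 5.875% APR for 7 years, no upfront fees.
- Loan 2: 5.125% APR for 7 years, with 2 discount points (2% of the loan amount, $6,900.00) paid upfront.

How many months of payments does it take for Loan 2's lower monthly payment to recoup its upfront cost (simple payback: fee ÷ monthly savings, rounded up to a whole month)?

Loan 1: at 5.875% the monthly rate is 0.0048958, so the payment is 345,000 × 0.0048958 / (1 − 1.0048958^−84) = $5,019.30.
Loan 2: monthly rate = 5.125%/12 = 0.0042708; payment = 345,000 × 0.0042708 / (1 − (1+0.0042708)^−84) = $4,896.49.
Monthly savings = $5,019.30 − $4,896.49 = $122.81.
Break-even = $6,900.00 / $122.81 = 56.18 → 57 months.

57 months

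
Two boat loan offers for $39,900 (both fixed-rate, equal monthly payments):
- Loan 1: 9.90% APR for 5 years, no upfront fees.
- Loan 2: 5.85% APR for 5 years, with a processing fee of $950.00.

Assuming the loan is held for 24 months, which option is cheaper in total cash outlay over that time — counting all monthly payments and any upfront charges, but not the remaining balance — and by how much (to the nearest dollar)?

Loan 2 by $903

Loan 1: at 9.90% the monthly rate is 0.0082500, so the payment is 39,900 × 0.0082500 / (1 − 1.0082500^−60) = $845.80.
Loan 2: monthly rate = 5.85%/12 = 0.0048750; payment = 39,900 × 0.0048750 / (1 − (1+0.0048750)^−60) = $768.60.
Over 24 months: Loan 1 costs 24 × $845.80 = $20,299.20; Loan 2 costs 24 × $768.60 + $950.00 = $19,396.40.
Loan 2 is cheaper by $20,299.20 − $19,396.40 = $902.80.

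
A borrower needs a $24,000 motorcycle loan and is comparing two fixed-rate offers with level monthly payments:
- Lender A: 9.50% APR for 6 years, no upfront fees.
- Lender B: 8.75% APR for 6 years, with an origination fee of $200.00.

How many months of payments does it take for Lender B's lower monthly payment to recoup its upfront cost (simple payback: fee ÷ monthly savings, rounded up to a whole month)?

Lender A: monthly rate = 9.5%/12 = 0.0079167; payment = 24,000 × 0.0079167 / (1 − (1+0.0079167)^−72) = $438.59.
Lender B: monthly rate = 8.75%/12 = 0.0072917; payment = 24,000 × 0.0072917 / (1 − (1+0.0072917)^−72) = $429.64.
Monthly savings = $438.59 − $429.64 = $8.95.
Break-even = $200.00 / $8.95 = 22.35 → 23 months.

23 months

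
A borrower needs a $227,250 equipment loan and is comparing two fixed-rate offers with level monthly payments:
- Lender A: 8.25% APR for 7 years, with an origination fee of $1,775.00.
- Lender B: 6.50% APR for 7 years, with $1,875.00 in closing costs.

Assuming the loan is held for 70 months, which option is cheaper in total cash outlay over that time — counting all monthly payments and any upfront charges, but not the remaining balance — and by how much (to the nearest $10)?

Lender A: at 8.25% the monthly rate is 0.0068750, so the payment is 227,250 × 0.0068750 / (1 − 1.0068750^−84) = $3,570.34.
Lender B: at 6.50% the monthly rate is 0.0054167, so the payment is 227,250 × 0.0054167 / (1 − 1.0054167^−84) = $3,374.53.
Over 70 months: Lender A costs 70 × $3,570.34 + $1,775.00 = $251,698.80; Lender B costs 70 × $3,374.53 + $1,875.00 = $238,092.10.
Lender B is cheaper by $251,698.80 − $238,092.10 = $13,606.70.

Lender B by $13,610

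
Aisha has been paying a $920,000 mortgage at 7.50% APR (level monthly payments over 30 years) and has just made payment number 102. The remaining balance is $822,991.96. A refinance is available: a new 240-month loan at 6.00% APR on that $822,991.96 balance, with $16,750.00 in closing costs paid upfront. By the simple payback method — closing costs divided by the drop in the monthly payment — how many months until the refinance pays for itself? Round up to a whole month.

32 months

Current payment = 920,000 × 7.5%/12 / (1 − (1+0.0062500)^−360) = $6,432.77.
Refinanced payment = 822,991.96 × 0.0050000 / (1 − (1+0.0050000)^−240) = $5,896.17.
Monthly savings = $6,432.77 − $5,896.17 = $536.60.
Break-even = $16,750.00 / $536.60 = 31.22 → 32 months.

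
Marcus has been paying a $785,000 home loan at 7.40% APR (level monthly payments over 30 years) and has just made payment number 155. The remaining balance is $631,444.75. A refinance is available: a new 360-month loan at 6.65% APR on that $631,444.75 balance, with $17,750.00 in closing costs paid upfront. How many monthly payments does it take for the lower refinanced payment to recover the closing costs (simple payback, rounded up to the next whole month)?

Current payment = 785,000 × 7.4%/12 / (1 − (1+0.0061667)^−360) = $5,435.18.
Refinanced payment = 631,444.75 × 0.0055417 / (1 − (1+0.0055417)^−360) = $4,053.65.
Monthly savings = $5,435.18 − $4,053.65 = $1,381.53.
Break-even = $17,750.00 / $1,381.53 = 12.85 → 13 months.

13 months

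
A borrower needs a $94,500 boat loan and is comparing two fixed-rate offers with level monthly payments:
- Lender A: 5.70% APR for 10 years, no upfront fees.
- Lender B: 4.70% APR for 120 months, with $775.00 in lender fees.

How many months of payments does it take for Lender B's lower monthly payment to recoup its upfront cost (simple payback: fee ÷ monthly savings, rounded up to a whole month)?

Lender A: monthly rate = 5.7%/12 = 0.0047500; payment = 94,500 × 0.0047500 / (1 − (1+0.0047500)^−120) = $1,034.96.
Lender B: monthly rate = 4.7%/12 = 0.0039167; payment = 94,500 × 0.0039167 / (1 − (1+0.0039167)^−120) = $988.52.
Monthly savings = $1,034.96 − $988.52 = $46.44.
Break-even = $775.00 / $46.44 = 16.69 → 17 months.

17 months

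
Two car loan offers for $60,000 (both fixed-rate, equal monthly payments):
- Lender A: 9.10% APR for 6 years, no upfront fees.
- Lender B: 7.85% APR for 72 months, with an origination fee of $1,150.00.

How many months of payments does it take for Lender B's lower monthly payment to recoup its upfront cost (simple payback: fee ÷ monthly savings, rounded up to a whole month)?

Lender A: monthly rate = 9.1%/12 = 0.0075833; payment = 60,000 × 0.0075833 / (1 − (1+0.0075833)^−72) = $1,084.51.
Lender B: monthly rate = 7.85%/12 = 0.0065417; payment = 60,000 × 0.0065417 / (1 − (1+0.0065417)^−72) = $1,047.61.
Monthly savings = $1,084.51 − $1,047.61 = $36.90.
Break-even = $1,150.00 / $36.90 = 31.17 → 32 months.

32 months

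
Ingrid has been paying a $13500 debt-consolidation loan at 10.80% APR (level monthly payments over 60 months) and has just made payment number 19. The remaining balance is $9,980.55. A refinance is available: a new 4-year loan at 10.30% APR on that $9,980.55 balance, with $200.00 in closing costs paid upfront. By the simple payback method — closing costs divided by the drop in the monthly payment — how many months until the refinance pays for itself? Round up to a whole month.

Current payment = 13,500 × 10.8%/12 / (1 − (1+0.0090000)^−60) = $292.18.
Refinanced payment = 9,980.55 × 0.0085833 / (1 − (1+0.0085833)^−48) = $254.57.
Monthly savings = $292.18 − $254.57 = $37.61.
Break-even = $200.00 / $37.61 = 5.32 → 6 months.

6 months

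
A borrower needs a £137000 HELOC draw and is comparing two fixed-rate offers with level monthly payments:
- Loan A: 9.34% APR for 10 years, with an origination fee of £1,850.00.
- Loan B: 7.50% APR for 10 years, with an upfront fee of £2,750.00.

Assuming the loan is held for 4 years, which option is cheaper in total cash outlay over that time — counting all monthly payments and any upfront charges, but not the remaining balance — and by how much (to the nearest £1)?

Loan A: at 9.34% the monthly rate is 0.0077833, so the payment is 137,000 × 0.0077833 / (1 − 1.0077833^−120) = £1,760.77.
Loan B: monthly rate = 7.5%/12 = 0.0062500; payment = 137,000 × 0.0062500 / (1 − (1+0.0062500)^−120) = £1,626.21.
Over 48 months: Loan A costs 48 × £1,760.77 + £1,850.00 = £86,366.96; Loan B costs 48 × £1,626.21 + £2,750.00 = £80,808.08.
Loan B is cheaper by £86,366.96 − £80,808.08 = £5,558.88.

Loan B by £5,559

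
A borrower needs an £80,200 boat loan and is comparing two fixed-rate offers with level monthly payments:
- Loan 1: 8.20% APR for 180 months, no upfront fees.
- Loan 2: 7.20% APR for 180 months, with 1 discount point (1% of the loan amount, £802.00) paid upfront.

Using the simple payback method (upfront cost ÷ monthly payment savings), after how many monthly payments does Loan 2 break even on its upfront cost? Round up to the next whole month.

18 months

Loan 1: at 8.20% the monthly rate is 0.0068333, so the payment is 80,200 × 0.0068333 / (1 − 1.0068333^−180) = £775.72.
Loan 2: monthly rate = 7.2%/12 = 0.0060000; payment = 80,200 × 0.0060000 / (1 − (1+0.0060000)^−180) = £729.86.
Monthly savings = £775.72 − £729.86 = £45.86.
Break-even = £802.00 / £45.86 = 17.49 → 18 months.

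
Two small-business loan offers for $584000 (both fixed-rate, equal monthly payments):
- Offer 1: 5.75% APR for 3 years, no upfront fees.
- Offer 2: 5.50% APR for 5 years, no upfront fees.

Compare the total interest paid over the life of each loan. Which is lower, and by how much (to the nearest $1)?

Offer 1 by $32,093

Offer 1: at 5.75% the monthly rate is 0.0047917, so the payment is 584,000 × 0.0047917 / (1 − 1.0047917^−36) = $17,700.33.
Total interest on Offer 1 = 36 × $17,700.33 − $584,000 = $53,211.88.
Offer 2: monthly rate = 5.5%/12 = 0.0045833; payment = 584,000 × 0.0045833 / (1 − (1+0.0045833)^−60) = $11,155.08.
Total interest on Offer 2 = 60 × $11,155.08 − $584,000 = $85,304.80.
Offer 1 is lower by $32,092.92.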